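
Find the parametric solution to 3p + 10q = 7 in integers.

Step 1: Compute gcd(3, 10) = 1.
Since 1 divides 7, solutions exist.

Step 2: Find a particular solution using extended Euclidean algorithm.
We get p₀ = -21, q₀ = 7.
Check: 3*-21 + 10*7 = 7 = 7 ✓

Step 3: Write the general solution.
p = -21 + (10/1)t = -21 + 10t
q = 7 - (3/1)t = 7 - 3t
for any integer t.

p = -21 + 10t, q = 7 - 3t for integer t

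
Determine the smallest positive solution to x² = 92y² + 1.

We seek the smallest positive integers (x, y) with x² - 92y² = 1, i.e., x² = 92y² + 1.
Try successive y values:
y = 1: x² = 92·1² + 1 = 93, not a perfect square
y = 2: x² = 92·2² + 1 = 369, not a perfect square
y = 3: x² = 92·3² + 1 = 829, not a perfect square
... continuing the search (or via continued fractions) ...
y = 120: x² = 92·120² + 1 = 1324801, x = 1151 ✓

Verify: 1151² - 92·120² = 1324801 - 1324800 = 1 ✓

x = 1151, y = 120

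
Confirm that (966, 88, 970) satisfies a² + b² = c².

Compute a² + b² = 966² + 88² = 933156 + 7744 = 940900
Compute c² = 970² = 940900
Since 940900 = 940900, confirmed.

Yes, it is a Pythagorean triple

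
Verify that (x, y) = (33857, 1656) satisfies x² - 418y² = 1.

Compute x² = 33857² = 1146296449
Compute 418y² = 418·1656² = 418·2742336 = 1146296448
x² - 418y² = 1146296449 - 1146296448 = 1
Since this equals 1, (33857, 1656) is a solution.

Yes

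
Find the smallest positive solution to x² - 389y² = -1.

We need x² = 389y² - 1. Try successive y:
y = 1: x² = 389·1² - 1 = 388, not a perfect square
y = 2: x² = 389·2² - 1 = 1555, not a perfect square
y = 3: x² = 389·3² - 1 = 3500, not a perfect square
...
y = 65: x² = 389·65² - 1 = 1643524 = 1282² ✓
Check: 1282² - 389·65² = 1643524 - 1643525 = -1 ✓

x = 1282, y = 65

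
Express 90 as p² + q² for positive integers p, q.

We need to find integers p, q > 0 such that p² + q² = 90.
Trying p = 3: q² = 90 - 3² = 90 - 9 = 81
q = 9
Check: 3² + 9² = 9 + 81 = 90 ✓

90 = 3² + 9²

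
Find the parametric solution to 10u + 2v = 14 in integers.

Step 1: Compute gcd(10, 2) = 2.
Since 2 divides 14, solutions exist.

Step 2: Find a particular solution using extended Euclidean algorithm.
We get u₀ = 0, v₀ = 7.
Check: 10*0 + 2*7 = 14 = 14 ✓

Step 3: Write the general solution.
u = 0 + (2/2)t = 0 + 1t
v = 7 - (10/2)t = 7 - 5t
for any integer t.

u = 0 + 1t, v = 7 - 5t for integer t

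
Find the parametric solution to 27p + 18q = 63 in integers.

Step 1: Compute gcd(27, 18) = 9.
Since 9 divides 63, solutions exist.

Step 2: Find a particular solution using extended Euclidean algorithm.
We get p₀ = 7, q₀ = -7.
Check: 27*7 + 18*-7 = 63 = 63 ✓

Step 3: Write the general solution.
p = 7 + (18/9)t = 7 + 2t
q = -7 - (27/9)t = -7 - 3t
for any integer t.

p = 7 + 2t, q = -7 - 3t for integer t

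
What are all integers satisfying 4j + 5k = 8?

Step 1: Compute gcd(4, 5) = 1.
Since 1 divides 8, solutions exist.

Step 2: Find a particular solution using extended Euclidean algorithm.
We get j₀ = -8, k₀ = 8.
Check: 4*-8 + 5*8 = 8 = 8 ✓

Step 3: Write the general solution.
j = -8 + (5/1)t = -8 + 5t
k = 8 - (4/1)t = 8 - 4t
for any integer t.

j = -8 + 5t, k = 8 - 4t for integer t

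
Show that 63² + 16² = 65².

Compute a² + b² = 63² + 16² = 3969 + 256 = 4225
Compute c² = 65² = 4225
Since 4225 = 4225, confirmed.

Yes, it is a Pythagorean triple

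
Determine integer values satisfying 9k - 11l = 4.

Step 1: Check solvability.
gcd(9, 11) = 1
Since 1 divides 4, solutions exist.

Step 2: Apply extended Euclidean algorithm to find gcd.
We find integers such that 9*x0 + 11*y0 = 1

Step 3: Scale the particular solution.
Multiply by 4/1 = 4:
k = 20, l = 16

Step 4: Verify.
9*(20) - 11*(16) = 4 = 4 ✓

k = 20, l = 16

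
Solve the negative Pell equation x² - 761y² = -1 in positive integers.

We need x² = 761y² - 1. Try successive y:
y = 1: x² = 761·1² - 1 = 760, not a perfect square
y = 2: x² = 761·2² - 1 = 3043, not a perfect square
y = 3: x² = 761·3² - 1 = 6848, not a perfect square
...
y = 29: x² = 761·29² - 1 = 640000 = 800² ✓
Check: 800² - 761·29² = 640000 - 640001 = -1 ✓

x = 800, y = 29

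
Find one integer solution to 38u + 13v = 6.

Step 1: Check solvability.
gcd(38, 13) = 1
Since 1 divides 6, solutions exist.

Step 2: Apply extended Euclidean algorithm to find gcd.
We find integers such that 38*x0 + 13*y0 = 1

Step 3: Scale the particular solution.
Multiply by 6/1 = 6:
u = -6, v = 18

Step 4: Verify.
38*(-6) + 13*(18) = 6 = 6 ✓

u = -6, v = 18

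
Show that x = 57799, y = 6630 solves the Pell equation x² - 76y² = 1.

Compute x² = 57799² = 3340724401
Compute 76y² = 76·6630² = 76·43956900 = 3340724400
x² - 76y² = 3340724401 - 3340724400 = 1
Since this equals 1, (57799, 6630) is a solution.

Yes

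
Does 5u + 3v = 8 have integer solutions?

Step 1: Compute gcd(5, 3).
gcd(5, 3) = 1

Step 2: Check divisibility.
Does 1 divide 8? 8 = 1 x 8, so yes.

By the theorem on linear Diophantine equations, 5u + 3v = 8 has integer solutions if and only if gcd(5, 3) divides 8. Since 1 | 8, solutions exist.

Yes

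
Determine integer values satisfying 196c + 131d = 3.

Step 1: Check solvability.
gcd(196, 131) = 1
Since 1 divides 3, solutions exist.

Step 2: Apply extended Euclidean algorithm to find gcd.
We find integers such that 196*x0 + 131*y0 = 1

Step 3: Scale the particular solution.
Multiply by 3/1 = 3:
c = -6, d = 9

Step 4: Verify.
196*(-6) + 131*(9) = 3 = 3 ✓

c = -6, d = 9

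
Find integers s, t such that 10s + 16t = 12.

Step 1: Check solvability.
gcd(10, 16) = 2
Since 2 divides 12, solutions exist.

Step 2: Apply extended Euclidean algorithm to find gcd.
We find integers such that 10*x0 + 16*y0 = 2

Step 3: Scale the particular solution.
Multiply by 12/2 = 6:
s = -18, t = 12

Step 4: Verify.
10*(-18) + 16*(12) = 12 = 12 ✓

s = -18, t = 12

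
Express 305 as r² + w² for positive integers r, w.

We need to find integers r, w > 0 such that r² + w² = 305.
Trying r = 4: w² = 305 - 4² = 305 - 16 = 289
w = 17
Check: 4² + 17² = 16 + 289 = 305 ✓

305 = 4² + 17²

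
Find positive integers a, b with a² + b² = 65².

We need a² + b² = 65² = 4225.
Trying: 63² + 16² = 3969 + 256 = 4225 ✓

(63, 16, 65)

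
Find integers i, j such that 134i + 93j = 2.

Step 1: Check solvability.
gcd(134, 93) = 1
Since 1 divides 2, solutions exist.

Step 2: Apply extended Euclidean algorithm to find gcd.
We find integers such that 134*x0 + 93*y0 = 1

Step 3: Scale the particular solution.
Multiply by 2/1 = 2:
i = -68, j = 98

Step 4: Verify.
134*(-68) + 93*(98) = 2 = 2 ✓

i = -68, j = 98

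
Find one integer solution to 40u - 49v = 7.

Step 1: Check solvability.
gcd(40, 49) = 1
Since 1 divides 7, solutions exist.

Step 2: Apply extended Euclidean algorithm to find gcd.
We find integers such that 40*x0 + 49*y0 = 1

Step 3: Scale the particular solution.
Multiply by 7/1 = 7:
u = -77, v = -63

Step 4: Verify.
40*(-77) - 49*(-63) = 7 = 7 ✓

u = -77, v = -63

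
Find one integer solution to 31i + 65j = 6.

Step 1: Check solvability.
gcd(31, 65) = 1
Since 1 divides 6, solutions exist.

Step 2: Apply extended Euclidean algorithm to find gcd.
We find integers such that 31*x0 + 65*y0 = 1

Step 3: Scale the particular solution.
Multiply by 6/1 = 6:
i = 126, j = -60

Step 4: Verify.
31*(126) + 65*(-60) = 6 = 6 ✓

i = 126, j = -60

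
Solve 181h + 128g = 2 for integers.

Step 1: Check solvability.
gcd(181, 128) = 1
Since 1 divides 2, solutions exist.

Step 2: Apply extended Euclidean algorithm to find gcd.
We find integers such that 181*x0 + 128*y0 = 1

Step 3: Scale the particular solution.
Multiply by 2/1 = 2:
h = 58, g = -82

Step 4: Verify.
181*(58) + 128*(-82) = 2 = 2 ✓

h = 58, g = -82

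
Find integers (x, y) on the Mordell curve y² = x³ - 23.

Try small integer x values and check whether x³ - 23 is a perfect square.
x = 3: x³ - 23 = 3³ - 23 = 27 - 23 = 4
Is 4 a perfect square? 2² = 4 ✓
So (x, y) = (3, -2) is a solution.

x = 3, y = -2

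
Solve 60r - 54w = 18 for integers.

Step 1: Check solvability.
gcd(60, 54) = 6
Since 6 divides 18, solutions exist.

Step 2: Apply extended Euclidean algorithm to find gcd.
We find integers such that 60*x0 + 54*y0 = 6

Step 3: Scale the particular solution.
Multiply by 18/6 = 3:
r = 3, w = 3

Step 4: Verify.
60*(3) - 54*(3) = 18 = 18 ✓

r = 3, w = 3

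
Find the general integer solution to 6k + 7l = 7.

Step 1: Compute gcd(6, 7) = 1.
Since 1 divides 7, solutions exist.

Step 2: Find a particular solution using extended Euclidean algorithm.
We get k₀ = -7, l₀ = 7.
Check: 6*-7 + 7*7 = 7 = 7 ✓

Step 3: Write the general solution.
k = -7 + (7/1)t = -7 + 7t
l = 7 - (6/1)t = 7 - 6t
for any integer t.

k = -7 + 7t, l = 7 - 6t for integer t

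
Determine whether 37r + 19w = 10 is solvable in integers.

Step 1: Compute gcd(37, 19).
gcd(37, 19) = 1

Step 2: Check divisibility.
Does 1 divide 10? 10 = 1 x 10, so yes.

By the theorem on linear Diophantine equations, 37r + 19w = 10 has integer solutions if and only if gcd(37, 19) divides 10. Since 1 | 10, solutions exist.

Yes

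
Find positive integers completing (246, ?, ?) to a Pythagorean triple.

We need the other leg and hypotenuse such that 246² + x² = c².
Take x = 1672, c = 1690: 246² + 1672² = 60516 + 2795584 = 2856100 = 1690² ✓
Triple: (246, 1672, 1690)

(246, 1672, 1690)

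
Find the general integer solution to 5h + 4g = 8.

Step 1: Compute gcd(5, 4) = 1.
Since 1 divides 8, solutions exist.

Step 2: Find a particular solution using extended Euclidean algorithm.
We get h₀ = 8, g₀ = -8.
Check: 5*8 + 4*-8 = 8 = 8 ✓

Step 3: Write the general solution.
h = 8 + (4/1)t = 8 + 4t
g = -8 - (5/1)t = -8 - 5t
for any integer t.

h = 8 + 4t, g = -8 - 5t for integer t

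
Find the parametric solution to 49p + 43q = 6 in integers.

Step 1: Compute gcd(49, 43) = 1.
Since 1 divides 6, solutions exist.

Step 2: Find a particular solution using extended Euclidean algorithm.
We get p₀ = -42, q₀ = 48.
Check: 49*-42 + 43*48 = 6 = 6 ✓

Step 3: Write the general solution.
p = -42 + (43/1)t = -42 + 43t
q = 48 - (49/1)t = 48 - 49t
for any integer t.

p = -42 + 43t, q = 48 - 49t for integer t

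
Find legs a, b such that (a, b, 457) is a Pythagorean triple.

We need a² + b² = 457² = 208849.
Trying: 425² + 168² = 180625 + 28224 = 208849 ✓

(425, 168, 457)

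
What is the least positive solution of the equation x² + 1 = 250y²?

We need x² = 250y² - 1. Try successive y:
y = 1: x² = 250·1² - 1 = 249, not a perfect square
y = 2: x² = 250·2² - 1 = 999, not a perfect square
y = 3: x² = 250·3² - 1 = 2249, not a perfect square
...
y = 281: x² = 250·281² - 1 = 19740249 = 4443² ✓
Check: 4443² - 250·281² = 19740249 - 19740250 = -1 ✓

x = 4443, y = 281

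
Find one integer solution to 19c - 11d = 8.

Step 1: Check solvability.
gcd(19, 11) = 1
Since 1 divides 8, solutions exist.

Step 2: Apply extended Euclidean algorithm to find gcd.
We find integers such that 19*x0 + 11*y0 = 1

Step 3: Scale the particular solution.
Multiply by 8/1 = 8:
c = -32, d = -56

Step 4: Verify.
19*(-32) - 11*(-56) = 8 = 8 ✓

c = -32, d = -56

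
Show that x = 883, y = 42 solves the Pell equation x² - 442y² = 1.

Compute x² = 883² = 779689
Compute 442y² = 442·42² = 442·1764 = 779688
x² - 442y² = 779689 - 779688 = 1
Since this equals 1, (883, 42) is a solution.

Yes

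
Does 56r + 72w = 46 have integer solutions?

Step 1: Compute gcd(56, 72).
gcd(56, 72) = 8

Step 2: Check divisibility.
Does 8 divide 46? 46 = 8 x 5 + 6, so no.

By the theorem on linear Diophantine equations, 56r + 72w = 46 has integer solutions if and only if gcd(56, 72) divides 46. Since 8 does not divide 46, no solutions exist.

No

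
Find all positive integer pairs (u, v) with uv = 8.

The positive divisors of 8 are: 1, 2, 4, 8.
Each divisor d gives the pair (d, 8/d):
(1, 8), (2, 4), (4, 2), (8, 1)

(1, 8), (2, 4), (4, 2), (8, 1)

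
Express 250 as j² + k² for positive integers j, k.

We need to find integers j, k > 0 such that j² + k² = 250.
Trying j = 5: k² = 250 - 5² = 250 - 25 = 225
k = 15
Check: 5² + 15² = 25 + 225 = 250 ✓

250 = 5² + 15²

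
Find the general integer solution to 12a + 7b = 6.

Step 1: Compute gcd(12, 7) = 1.
Since 1 divides 6, solutions exist.

Step 2: Find a particular solution using extended Euclidean algorithm.
We get a₀ = 18, b₀ = -30.
Check: 12*18 + 7*-30 = 6 = 6 ✓

Step 3: Write the general solution.
a = 18 + (7/1)t = 18 + 7t
b = -30 - (12/1)t = -30 - 12t
for any integer t.

a = 18 + 7t, b = -30 - 12t for integer t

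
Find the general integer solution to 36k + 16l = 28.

Step 1: Compute gcd(36, 16) = 4.
Since 4 divides 28, solutions exist.

Step 2: Find a particular solution using extended Euclidean algorithm.
We get k₀ = 7, l₀ = -14.
Check: 36*7 + 16*-14 = 28 = 28 ✓

Step 3: Write the general solution.
k = 7 + (16/4)t = 7 + 4t
l = -14 - (36/4)t = -14 - 9t
for any integer t.

k = 7 + 4t, l = -14 - 9t for integer t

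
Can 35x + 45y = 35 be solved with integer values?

Step 1: Compute gcd(35, 45).
gcd(35, 45) = 5

Step 2: Check divisibility.
Does 5 divide 35? 35 = 5 x 7, so yes.

By the theorem on linear Diophantine equations, 35x + 45y = 35 has integer solutions if and only if gcd(35, 45) divides 35. Since 5 | 35, solutions exist.

Yes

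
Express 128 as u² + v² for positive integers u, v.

We need to find integers u, v > 0 such that u² + v² = 128.
Trying u = 8: v² = 128 - 8² = 128 - 64 = 64
v = 8
Check: 8² + 8² = 64 + 64 = 128 ✓

128 = 8² + 8²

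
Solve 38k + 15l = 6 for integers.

Step 1: Check solvability.
gcd(38, 15) = 1
Since 1 divides 6, solutions exist.

Step 2: Apply extended Euclidean algorithm to find gcd.
We find integers such that 38*x0 + 15*y0 = 1

Step 3: Scale the particular solution.
Multiply by 6/1 = 6:
k = 12, l = -30

Step 4: Verify.
38*(12) + 15*(-30) = 6 = 6 ✓

k = 12, l = -30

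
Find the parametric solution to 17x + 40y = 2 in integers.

Step 1: Compute gcd(17, 40) = 1.
Since 1 divides 2, solutions exist.

Step 2: Find a particular solution using extended Euclidean algorithm.
We get x₀ = -14, y₀ = 6.
Check: 17*-14 + 40*6 = 2 = 2 ✓

Step 3: Write the general solution.
x = -14 + (40/1)t = -14 + 40t
y = 6 - (17/1)t = 6 - 17t
for any integer t.

x = -14 + 40t, y = 6 - 17t for integer t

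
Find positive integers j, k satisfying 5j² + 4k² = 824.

Try small values of j and check whether (824 - 5j²)/4 is a perfect square.
j = 10: 5·10² = 500, so 4k² = 824 - 500 = 324, giving k² = 81, k = 9.
Check: 5·10² + 4·9² = 500 + 324 = 824 ✓

j = 10, k = 9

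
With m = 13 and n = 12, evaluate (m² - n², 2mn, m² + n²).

a = m² - n² = 169 - 144 = 25
b = 2mn = 2·13·12 = 312
c = m² + n² = 169 + 144 = 313
Verify: 25² + 312² = 625 + 97344 = 97969 = 313² ✓

(25, 312, 313)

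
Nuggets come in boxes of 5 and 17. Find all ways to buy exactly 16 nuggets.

We need non-negative integers (x, y) with 5x + 17y = 16.
For each x in 0..3, check if 16 - 5x is a non-negative multiple of 17.
No x yields an integer y ≥ 0.

No solution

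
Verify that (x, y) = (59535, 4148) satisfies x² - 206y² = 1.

Compute x² = 59535² = 3544416225
Compute 206y² = 206·4148² = 206·17205904 = 3544416224
x² - 206y² = 3544416225 - 3544416224 = 1
Since this equals 1, (59535, 4148) is a solution.

Yes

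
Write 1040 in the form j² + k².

We need to find integers j, k > 0 such that j² + k² = 1040.
Trying j = 4: k² = 1040 - 4² = 1040 - 16 = 1024
k = 32
Check: 4² + 32² = 16 + 1024 = 1040 ✓

1040 = 4² + 32²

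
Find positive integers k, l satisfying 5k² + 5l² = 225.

Try small values of k and check whether (225 - 5k²)/5 is a perfect square.
k = 6: 5·6² = 180, so 5l² = 225 - 180 = 45, giving l² = 9, l = 3.
Check: 5·6² + 5·3² = 180 + 45 = 225 ✓

k = 6, l = 3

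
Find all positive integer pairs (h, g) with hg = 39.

The positive divisors of 39 are: 1, 3, 13, 39.
Each divisor d gives the pair (d, 39/d):
(1, 39), (3, 13), (13, 3), (39, 1)

(1, 39), (3, 13), (13, 3), (39, 1)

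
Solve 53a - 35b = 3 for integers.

Step 1: Check solvability.
gcd(53, 35) = 1
Since 1 divides 3, solutions exist.

Step 2: Apply extended Euclidean algorithm to find gcd.
We find integers such that 53*x0 + 35*y0 = 1

Step 3: Scale the particular solution.
Multiply by 3/1 = 3:
a = 6, b = 9

Step 4: Verify.
53*(6) - 35*(9) = 3 = 3 ✓

a = 6, b = 9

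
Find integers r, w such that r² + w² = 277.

We need to find integers r, w > 0 such that r² + w² = 277.
Trying r = 9: w² = 277 - 9² = 277 - 81 = 196
w = 14
Check: 9² + 14² = 81 + 196 = 277 ✓

277 = 9² + 14²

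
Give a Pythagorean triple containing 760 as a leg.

We need the other leg and hypotenuse such that 760² + x² = c².
Take x = 1344, c = 1544: 760² + 1344² = 577600 + 1806336 = 2383936 = 1544² ✓
Triple: (760, 1344, 1544)

(760, 1344, 1544)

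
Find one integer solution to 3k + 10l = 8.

Step 1: Check solvability.
gcd(3, 10) = 1
Since 1 divides 8, solutions exist.

Step 2: Apply extended Euclidean algorithm to find gcd.
We find integers such that 3*x0 + 10*y0 = 1

Step 3: Scale the particular solution.
Multiply by 8/1 = 8:
k = -24, l = 8

Step 4: Verify.
3*(-24) + 10*(8) = 8 = 8 ✓

k = -24, l = 8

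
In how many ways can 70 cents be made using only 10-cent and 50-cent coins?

We need non-negative integers (x, y) with 10x + 50y = 70.
For each x from 0 to 7, check if (70 - 10x) is a non-negative multiple of 50.
Solutions (x, y): (2,1), (7,0)
Count: 2

2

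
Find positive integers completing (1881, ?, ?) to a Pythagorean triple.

We need the other leg and hypotenuse such that 1881² + x² = c².
Take x = 1092, c = 2175: 1881² + 1092² = 3538161 + 1192464 = 4730625 = 2175² ✓
Triple: (1881, 1092, 2175)

(1881, 1092, 2175)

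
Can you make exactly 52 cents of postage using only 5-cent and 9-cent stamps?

We need non-negative x, y with 5x + 9y = 52.
gcd(5, 9) = 1 divides 52, so integer solutions exist.
Search for a non-negative one: x = 5 gives 9y = 52 - 25 = 27, so y = 3.
Check: 5·5 + 9·3 = 52 ✓

Yes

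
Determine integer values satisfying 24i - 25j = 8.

Step 1: Check solvability.
gcd(24, 25) = 1
Since 1 divides 8, solutions exist.

Step 2: Apply extended Euclidean algorithm to find gcd.
We find integers such that 24*x0 + 25*y0 = 1

Step 3: Scale the particular solution.
Multiply by 8/1 = 8:
i = -8, j = -8

Step 4: Verify.
24*(-8) - 25*(-8) = 8 = 8 ✓

i = -8, j = -8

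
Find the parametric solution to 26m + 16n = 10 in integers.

Step 1: Compute gcd(26, 16) = 2.
Since 2 divides 10, solutions exist.

Step 2: Find a particular solution using extended Euclidean algorithm.
We get m₀ = -15, n₀ = 25.
Check: 26*-15 + 16*25 = 10 = 10 ✓

Step 3: Write the general solution.
m = -15 + (16/2)t = -15 + 8t
n = 25 - (26/2)t = 25 - 13t
for any integer t.

m = -15 + 8t, n = 25 - 13t for integer t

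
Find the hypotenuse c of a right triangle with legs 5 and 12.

c² = a² + b² = 5² + 12² = 25 + 144 = 169
c = 13

13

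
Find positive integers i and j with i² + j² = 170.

We need to find integers i, j > 0 such that i² + j² = 170.
Trying i = 1: j² = 170 - 1² = 170 - 1 = 169
j = 13
Check: 1² + 13² = 1 + 169 = 170 ✓

170 = 1² + 13²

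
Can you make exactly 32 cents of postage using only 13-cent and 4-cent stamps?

We need non-negative x, y with 13x + 4y = 32.
gcd(13, 4) = 1 divides 32, so integer solutions exist.
Search for a non-negative one: x = 0 gives 4y = 32 - 0 = 32, so y = 8.
Check: 13·0 + 4·8 = 32 ✓

Yes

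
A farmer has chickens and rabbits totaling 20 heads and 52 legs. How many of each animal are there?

Let c = chickens, r = rabbits.
Heads: c + r = 20
Legs: 2c + 4r = 52
From the first equation, c = 20 - r. Substitute:
2(20 - r) + 4r = 52
40 + 2r = 52
r = (52 - 40)/2 = 6
c = 20 - 6 = 14

Chickens: 14, Rabbits: 6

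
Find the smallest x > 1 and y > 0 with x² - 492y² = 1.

We seek the smallest positive integers (x, y) with x² - 492y² = 1, i.e., x² = 492y² + 1.
Try successive y values:
y = 1: x² = 492·1² + 1 = 493, not a perfect square
y = 2: x² = 492·2² + 1 = 1969, not a perfect square
y = 3: x² = 492·3² + 1 = 4429, not a perfect square
... continuing the search (or via continued fractions) ...
y = 1342: x² = 492·1342² + 1 = 886074289, x = 29767 ✓

Verify: 29767² - 492·1342² = 886074289 - 886074288 = 1 ✓

x = 29767, y = 1342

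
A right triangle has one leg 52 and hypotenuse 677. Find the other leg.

a² = c² - b² = 458329 - 2704 = 455625
a = 675

675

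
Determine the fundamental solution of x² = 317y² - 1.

We need x² = 317y² - 1. Try successive y:
y = 1: x² = 317·1² - 1 = 316, not a perfect square
y = 2: x² = 317·2² - 1 = 1267, not a perfect square
y = 3: x² = 317·3² - 1 = 2852, not a perfect square
...
y = 19805: x² = 317·19805² - 1 = 124339453924 = 352618² ✓
Check: 352618² - 317·19805² = 124339453924 - 124339453925 = -1 ✓

x = 352618, y = 19805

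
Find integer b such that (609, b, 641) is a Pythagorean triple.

b² = c² - a² = 641² - 609² = 410881 - 370881 = 40000
b = sqrt(40000) = 200

200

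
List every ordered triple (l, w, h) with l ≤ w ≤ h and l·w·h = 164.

Iterate l from 1 to ⌊164^(1/3)⌋. For each l dividing 164, iterate w ≥ l with w dividing 164/l, and set h = 164/(l·w).
Triples found (4): (1×1×164), (1×2×82), (1×4×41), (2×2×41)

(1×1×164), (1×2×82), (1×4×41), (2×2×41)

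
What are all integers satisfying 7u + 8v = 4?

Step 1: Compute gcd(7, 8) = 1.
Since 1 divides 4, solutions exist.

Step 2: Find a particular solution using extended Euclidean algorithm.
We get u₀ = -4, v₀ = 4.
Check: 7*-4 + 8*4 = 4 = 4 ✓

Step 3: Write the general solution.
u = -4 + (8/1)t = -4 + 8t
v = 4 - (7/1)t = 4 - 7t
for any integer t.

u = -4 + 8t, v = 4 - 7t for integer t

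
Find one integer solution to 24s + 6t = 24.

Step 1: Check solvability.
gcd(24, 6) = 6
Since 6 divides 24, solutions exist.

Step 2: Apply extended Euclidean algorithm to find gcd.
We find integers such that 24*x0 + 6*y0 = 6

Step 3: Scale the particular solution.
Multiply by 24/6 = 4:
s = 0, t = 4

Step 4: Verify.
24*(0) + 6*(4) = 24 = 24 ✓

s = 0, t = 4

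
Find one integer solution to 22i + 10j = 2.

Step 1: Check solvability.
gcd(22, 10) = 2
Since 2 divides 2, solutions exist.

Step 2: Apply extended Euclidean algorithm to find gcd.
We find integers such that 22*x0 + 10*y0 = 2

Step 3: Scale the particular solution.
Multiply by 2/2 = 1:
i = 1, j = -2

Step 4: Verify.
22*(1) + 10*(-2) = 2 = 2 ✓

i = 1, j = -2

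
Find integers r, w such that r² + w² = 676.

We need to find integers r, w > 0 such that r² + w² = 676.
Trying r = 10: w² = 676 - 10² = 676 - 100 = 576
w = 24
Check: 10² + 24² = 100 + 576 = 676 ✓

676 = 10² + 24²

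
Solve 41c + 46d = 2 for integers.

Step 1: Check solvability.
gcd(41, 46) = 1
Since 1 divides 2, solutions exist.

Step 2: Apply extended Euclidean algorithm to find gcd.
We find integers such that 41*x0 + 46*y0 = 1

Step 3: Scale the particular solution.
Multiply by 2/1 = 2:
c = 18, d = -16

Step 4: Verify.
41*(18) + 46*(-16) = 2 = 2 ✓

c = 18, d = -16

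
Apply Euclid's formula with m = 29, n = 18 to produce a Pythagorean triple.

a = m² - n² = 29² - 18² = 841 - 324 = 517
b = 2mn = 2·29·18 = 1044
c = m² + n² = 841 + 324 = 1165
Verify: 517² + 1044² = 267289 + 1089936 = 1357225 = 1165² ✓

(517, 1044, 1165)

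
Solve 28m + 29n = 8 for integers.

Step 1: Check solvability.
gcd(28, 29) = 1
Since 1 divides 8, solutions exist.

Step 2: Apply extended Euclidean algorithm to find gcd.
We find integers such that 28*x0 + 29*y0 = 1

Step 3: Scale the particular solution.
Multiply by 8/1 = 8:
m = -8, n = 8

Step 4: Verify.
28*(-8) + 29*(8) = 8 = 8 ✓

m = -8, n = 8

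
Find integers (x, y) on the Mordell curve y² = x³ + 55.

Try small integer x values and check whether x³ + 55 is a perfect square.
x = 9: x³ + 55 = 9³ + 55 = 729 + 55 = 784
Is 784 a perfect square? 28² = 784 ✓
So (x, y) = (9, 28) is a solution.

x = 9, y = 28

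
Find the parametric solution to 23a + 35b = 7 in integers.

Step 1: Compute gcd(23, 35) = 1.
Since 1 divides 7, solutions exist.

Step 2: Find a particular solution using extended Euclidean algorithm.
We get a₀ = -21, b₀ = 14.
Check: 23*-21 + 35*14 = 7 = 7 ✓

Step 3: Write the general solution.
a = -21 + (35/1)t = -21 + 35t
b = 14 - (23/1)t = 14 - 23t
for any integer t.

a = -21 + 35t, b = 14 - 23t for integer t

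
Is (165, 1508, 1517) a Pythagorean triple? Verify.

Compute a² + b² = 165² + 1508² = 27225 + 2274064 = 2301289
Compute c² = 1517² = 2301289
Since 2301289 = 2301289, confirmed.

Yes, it is a Pythagorean triple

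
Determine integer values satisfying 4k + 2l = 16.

Step 1: Check solvability.
gcd(4, 2) = 2
Since 2 divides 16, solutions exist.

Step 2: Apply extended Euclidean algorithm to find gcd.
We find integers such that 4*x0 + 2*y0 = 2

Step 3: Scale the particular solution.
Multiply by 16/2 = 8:
k = 0, l = 8

Step 4: Verify.
4*(0) + 2*(8) = 16 = 16 ✓

k = 0, l = 8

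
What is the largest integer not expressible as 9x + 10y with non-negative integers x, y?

For two coprime denominations a and b, the Frobenius number (largest value not representable as a non-negative combination) is ab - a - b.
Here gcd(9, 10) = 1, so they are coprime.
F(9, 10) = 9·10 - 9 - 10 = 90 - 19 = 71

71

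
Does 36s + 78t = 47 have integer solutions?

Step 1: Compute gcd(36, 78).
gcd(36, 78) = 6

Step 2: Check divisibility.
Does 6 divide 47? 47 = 6 x 7 + 5, so no.

By the theorem on linear Diophantine equations, 36s + 78t = 47 has integer solutions if and only if gcd(36, 78) divides 47. Since 6 does not divide 47, no solutions exist.

No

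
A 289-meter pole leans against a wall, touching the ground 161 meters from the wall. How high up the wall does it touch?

The ladder, wall, and ground form a right triangle with hypotenuse 289 and one leg 161.
By the Pythagorean theorem: h² = 289² - 161² = 83521 - 25921 = 57600
h = √57600 = 240 meters

240 meters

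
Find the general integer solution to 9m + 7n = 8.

Step 1: Compute gcd(9, 7) = 1.
Since 1 divides 8, solutions exist.

Step 2: Find a particular solution using extended Euclidean algorithm.
We get m₀ = -24, n₀ = 32.
Check: 9*-24 + 7*32 = 8 = 8 ✓

Step 3: Write the general solution.
m = -24 + (7/1)t = -24 + 7t
n = 32 - (9/1)t = 32 - 9t
for any integer t.

m = -24 + 7t, n = 32 - 9t for integer t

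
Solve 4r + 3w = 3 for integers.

Step 1: Check solvability.
gcd(4, 3) = 1
Since 1 divides 3, solutions exist.

Step 2: Apply extended Euclidean algorithm to find gcd.
We find integers such that 4*x0 + 3*y0 = 1

Step 3: Scale the particular solution.
Multiply by 3/1 = 3:
r = 3, w = -3

Step 4: Verify.
4*(3) + 3*(-3) = 3 = 3 ✓

r = 3, w = -3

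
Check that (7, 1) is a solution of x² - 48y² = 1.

Compute x² = 7² = 49
Compute 48y² = 48·1² = 48·1 = 48
x² - 48y² = 49 - 48 = 1
Since this equals 1, (7, 1) is a solution.

Yes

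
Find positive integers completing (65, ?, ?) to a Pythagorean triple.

We need the other leg and hypotenuse such that 65² + x² = c².
Take x = 72, c = 97: 65² + 72² = 4225 + 5184 = 9409 = 97² ✓
Triple: (65, 72, 97)

(65, 72, 97)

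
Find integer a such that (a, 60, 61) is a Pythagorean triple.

a² = c² - b² = 61² - 60² = 3721 - 3600 = 121
a = sqrt(121) = 11

11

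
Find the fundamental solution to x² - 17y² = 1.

We seek the smallest positive integers (x, y) with x² - 17y² = 1, i.e., x² = 17y² + 1.
Try successive y values:
y = 1: x² = 17·1² + 1 = 18, not a perfect square
y = 2: x² = 17·2² + 1 = 69, not a perfect square
y = 3: x² = 17·3² + 1 = 154, not a perfect square
... continuing the search (or via continued fractions) ...
y = 8: x² = 17·8² + 1 = 1089, x = 33 ✓

Verify: 33² - 17·8² = 1089 - 1088 = 1 ✓

x = 33, y = 8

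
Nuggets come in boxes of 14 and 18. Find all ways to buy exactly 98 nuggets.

We need non-negative integers (x, y) with 14x + 18y = 98.
For each x in 0..7, check if 98 - 14x is a non-negative multiple of 18.
x = 7: 18y = 0, y = 0 ✓

(7 boxes of 14, 0 boxes of 18)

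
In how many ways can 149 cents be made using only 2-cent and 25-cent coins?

We need non-negative integers (x, y) with 2x + 25y = 149.
For each x from 0 to 74, check if (149 - 2x) is a non-negative multiple of 25.
Solutions (x, y): (12,5), (37,3), (62,1)
Count: 3

3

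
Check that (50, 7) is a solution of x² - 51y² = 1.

Compute x² = 50² = 2500
Compute 51y² = 51·7² = 51·49 = 2499
x² - 51y² = 2500 - 2499 = 1
Since this equals 1, (50, 7) is a solution.

Yes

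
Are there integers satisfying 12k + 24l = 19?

Step 1: Compute gcd(12, 24).
gcd(12, 24) = 12

Step 2: Check divisibility.
Does 12 divide 19? 19 = 12 x 1 + 7, so no.

By the theorem on linear Diophantine equations, 12k + 24l = 19 has integer solutions if and only if gcd(12, 24) divides 19. Since 12 does not divide 19, no solutions exist.

No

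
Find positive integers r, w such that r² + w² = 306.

Search for r with 306 - r² a perfect square.
r = 9: 306 - 9² = 306 - 81 = 225 = 15² ✓
So r = 9, w = 15.

r = 9, w = 15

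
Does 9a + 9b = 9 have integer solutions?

Step 1: Compute gcd(9, 9).
gcd(9, 9) = 9

Step 2: Check divisibility.
Does 9 divide 9? 9 = 9 x 1, so yes.

By the theorem on linear Diophantine equations, 9a + 9b = 9 has integer solutions if and only if gcd(9, 9) divides 9. Since 9 | 9, solutions exist.

Yes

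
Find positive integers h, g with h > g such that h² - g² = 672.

Factor: h² - g² = (h+g)(h-g) = 672.
We need two factors of 672 with the same parity.
Use h+g = 336 and h-g = 2 (product 336·2 = 672).
Adding: 2h = 338, so h = 169.
Subtracting: 2g = 334, so g = 167.
Check: 169² - 167² = 28561 - 27889 = 672 ✓

h = 169, g = 167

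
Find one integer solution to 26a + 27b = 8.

Step 1: Check solvability.
gcd(26, 27) = 1
Since 1 divides 8, solutions exist.

Step 2: Apply extended Euclidean algorithm to find gcd.
We find integers such that 26*x0 + 27*y0 = 1

Step 3: Scale the particular solution.
Multiply by 8/1 = 8:
a = -8, b = 8

Step 4: Verify.
26*(-8) + 27*(8) = 8 = 8 ✓

a = -8, b = 8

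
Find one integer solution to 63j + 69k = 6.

Step 1: Check solvability.
gcd(63, 69) = 3
Since 3 divides 6, solutions exist.

Step 2: Apply extended Euclidean algorithm to find gcd.
We find integers such that 63*x0 + 69*y0 = 3

Step 3: Scale the particular solution.
Multiply by 6/3 = 2:
j = 22, k = -20

Step 4: Verify.
63*(22) + 69*(-20) = 6 = 6 ✓

j = 22, k = -20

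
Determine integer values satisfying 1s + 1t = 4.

Step 1: Check solvability.
gcd(1, 1) = 1
Since 1 divides 4, solutions exist.

Step 2: Apply extended Euclidean algorithm to find gcd.
We find integers such that 1*x0 + 1*y0 = 1

Step 3: Scale the particular solution.
Multiply by 4/1 = 4:
s = 0, t = 4

Step 4: Verify.
1*(0) + 1*(4) = 4 = 4 ✓

s = 0, t = 4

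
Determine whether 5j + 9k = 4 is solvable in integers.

Step 1: Compute gcd(5, 9).
gcd(5, 9) = 1

Step 2: Check divisibility.
Does 1 divide 4? 4 = 1 x 4, so yes.

By the theorem on linear Diophantine equations, 5j + 9k = 4 has integer solutions if and only if gcd(5, 9) divides 4. Since 1 | 4, solutions exist.

Yes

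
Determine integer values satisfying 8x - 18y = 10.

Step 1: Check solvability.
gcd(8, 18) = 2
Since 2 divides 10, solutions exist.

Step 2: Apply extended Euclidean algorithm to find gcd.
We find integers such that 8*x0 + 18*y0 = 2

Step 3: Scale the particular solution.
Multiply by 10/2 = 5:
x = -10, y = -5

Step 4: Verify.
8*(-10) - 18*(-5) = 10 = 10 ✓

x = -10, y = -5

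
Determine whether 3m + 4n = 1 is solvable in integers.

Step 1: Compute gcd(3, 4).
gcd(3, 4) = 1

Step 2: Check divisibility.
Does 1 divide 1? 1 = 1 x 1, so yes.

By the theorem on linear Diophantine equations, 3m + 4n = 1 has integer solutions if and only if gcd(3, 4) divides 1. Since 1 | 1, solutions exist.

Yes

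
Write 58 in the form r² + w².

We need to find integers r, w > 0 such that r² + w² = 58.
Trying r = 3: w² = 58 - 3² = 58 - 9 = 49
w = 7
Check: 3² + 7² = 9 + 49 = 58 ✓

58 = 3² + 7²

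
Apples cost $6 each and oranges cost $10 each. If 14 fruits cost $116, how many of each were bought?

Let a = apples, o = oranges.
a + o = 14
6a + 10o = 116
Substitute o = 14 - a:
6a + 10(14 - a) = 116
(6 - 10)a = 116 - 140
-4a = -24
a = 6, o = 14 - 6 = 8

Apples: 6, Oranges: 8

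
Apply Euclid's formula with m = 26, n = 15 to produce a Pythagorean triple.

a = m² - n² = 26² - 15² = 676 - 225 = 451
b = 2mn = 2·26·15 = 780
c = m² + n² = 676 + 225 = 901
Verify: 451² + 780² = 203401 + 608400 = 811801 = 901² ✓

(451, 780, 901)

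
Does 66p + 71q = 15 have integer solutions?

Step 1: Compute gcd(66, 71).
gcd(66, 71) = 1

Step 2: Check divisibility.
Does 1 divide 15? 15 = 1 x 15, so yes.

By the theorem on linear Diophantine equations, 66p + 71q = 15 has integer solutions if and only if gcd(66, 71) divides 15. Since 1 | 15, solutions exist.

Yes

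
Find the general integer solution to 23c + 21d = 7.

Step 1: Compute gcd(23, 21) = 1.
Since 1 divides 7, solutions exist.

Step 2: Find a particular solution using extended Euclidean algorithm.
We get c₀ = -70, d₀ = 77.
Check: 23*-70 + 21*77 = 7 = 7 ✓

Step 3: Write the general solution.
c = -70 + (21/1)t = -70 + 21t
d = 77 - (23/1)t = 77 - 23t
for any integer t.

c = -70 + 21t, d = 77 - 23t for integer t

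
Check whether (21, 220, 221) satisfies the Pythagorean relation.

Compute a² + b²:
21² + 220² = 441 + 48400 = 48841
Compute c²:
221² = 48841
Since 48841 = 48841, it is a Pythagorean triple.

Yes, it is a Pythagorean triple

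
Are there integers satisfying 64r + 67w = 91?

Step 1: Compute gcd(64, 67).
gcd(64, 67) = 1

Step 2: Check divisibility.
Does 1 divide 91? 91 = 1 x 91, so yes.

By the theorem on linear Diophantine equations, 64r + 67w = 91 has integer solutions if and only if gcd(64, 67) divides 91. Since 1 | 91, solutions exist.

Yes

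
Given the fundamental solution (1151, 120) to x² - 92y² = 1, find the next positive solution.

Solutions to x² - Dy² = 1 are generated by powers of (x₀ + y₀√D).
The next solution satisfies x₁ + y₁√92 = (x₀ + y₀√92)², giving:
x₁ = x₀² + 92y₀² = 1151² + 92·120² = 1324801 + 1324800 = 2649601
y₁ = 2x₀y₀ = 2·1151·120 = 276240

Verify: 2649601² - 92·276240² = 7020385459201 - 7020385459200 = 1 ✓

x = 2649601, y = 276240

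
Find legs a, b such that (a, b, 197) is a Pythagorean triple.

We need a² + b² = 197² = 38809.
Trying: 195² + 28² = 38025 + 784 = 38809 ✓

(195, 28, 197)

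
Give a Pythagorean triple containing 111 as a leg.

We need the other leg and hypotenuse such that 111² + x² = c².
Take x = 680, c = 689: 111² + 680² = 12321 + 462400 = 474721 = 689² ✓
Triple: (111, 680, 689)

(111, 680, 689)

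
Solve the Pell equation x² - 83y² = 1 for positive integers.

We seek the smallest positive integers (x, y) with x² - 83y² = 1, i.e., x² = 83y² + 1.
Try successive y values:
y = 1: x² = 83·1² + 1 = 84, not a perfect square
y = 2: x² = 83·2² + 1 = 333, not a perfect square
y = 3: x² = 83·3² + 1 = 748, not a perfect square
... continuing the search (or via continued fractions) ...
y = 9: x² = 83·9² + 1 = 6724, x = 82 ✓

Verify: 82² - 83·9² = 6724 - 6723 = 1 ✓

x = 82, y = 9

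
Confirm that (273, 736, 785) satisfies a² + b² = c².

Compute a² + b² = 273² + 736² = 74529 + 541696 = 616225
Compute c² = 785² = 616225
Since 616225 = 616225, confirmed.

Yes, it is a Pythagorean triple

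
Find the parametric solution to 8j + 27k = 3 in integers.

Step 1: Compute gcd(8, 27) = 1.
Since 1 divides 3, solutions exist.

Step 2: Find a particular solution using extended Euclidean algorithm.
We get j₀ = -30, k₀ = 9.
Check: 8*-30 + 27*9 = 3 = 3 ✓

Step 3: Write the general solution.
j = -30 + (27/1)t = -30 + 27t
k = 9 - (8/1)t = 9 - 8t
for any integer t.

j = -30 + 27t, k = 9 - 8t for integer t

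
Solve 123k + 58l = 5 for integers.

Step 1: Check solvability.
gcd(123, 58) = 1
Since 1 divides 5, solutions exist.

Step 2: Apply extended Euclidean algorithm to find gcd.
We find integers such that 123*x0 + 58*y0 = 1

Step 3: Scale the particular solution.
Multiply by 5/1 = 5:
k = 125, l = -265

Step 4: Verify.
123*(125) + 58*(-265) = 5 = 5 ✓

k = 125, l = -265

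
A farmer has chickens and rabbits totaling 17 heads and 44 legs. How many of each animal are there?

Let c = chickens, r = rabbits.
Heads: c + r = 17
Legs: 2c + 4r = 44
From the first equation, c = 17 - r. Substitute:
2(17 - r) + 4r = 44
34 + 2r = 44
r = (44 - 34)/2 = 5
c = 17 - 5 = 12

Chickens: 12, Rabbits: 5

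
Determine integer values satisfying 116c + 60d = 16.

Step 1: Check solvability.
gcd(116, 60) = 4
Since 4 divides 16, solutions exist.

Step 2: Apply extended Euclidean algorithm to find gcd.
We find integers such that 116*x0 + 60*y0 = 4

Step 3: Scale the particular solution.
Multiply by 16/4 = 4:
c = -4, d = 8

Step 4: Verify.
116*(-4) + 60*(8) = 16 = 16 ✓

c = -4, d = 8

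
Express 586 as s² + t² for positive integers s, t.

We need to find integers s, t > 0 such that s² + t² = 586.
Trying s = 15: t² = 586 - 15² = 586 - 225 = 361
t = 19
Check: 15² + 19² = 225 + 361 = 586 ✓

586 = 15² + 19²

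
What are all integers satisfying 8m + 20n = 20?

Step 1: Compute gcd(8, 20) = 4.
Since 4 divides 20, solutions exist.

Step 2: Find a particular solution using extended Euclidean algorithm.
We get m₀ = -10, n₀ = 5.
Check: 8*-10 + 20*5 = 20 = 20 ✓

Step 3: Write the general solution.
m = -10 + (20/4)t = -10 + 5t
n = 5 - (8/4)t = 5 - 2t
for any integer t.

m = -10 + 5t, n = 5 - 2t for integer t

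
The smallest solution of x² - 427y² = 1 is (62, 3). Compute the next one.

Solutions to x² - Dy² = 1 are generated by powers of (x₀ + y₀√D).
The next solution satisfies x₁ + y₁√427 = (x₀ + y₀√427)², giving:
x₁ = x₀² + 427y₀² = 62² + 427·3² = 3844 + 3843 = 7687
y₁ = 2x₀y₀ = 2·62·3 = 372

Verify: 7687² - 427·372² = 59089969 - 59089968 = 1 ✓

x = 7687, y = 372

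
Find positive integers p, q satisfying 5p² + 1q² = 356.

Try small values of p and check whether (356 - 5p²)/1 is a perfect square.
p = 8: 5·8² = 320, so 1q² = 356 - 320 = 36, giving q² = 36, q = 6.
Check: 5·8² + 1·6² = 320 + 36 = 356 ✓

p = 8, q = 6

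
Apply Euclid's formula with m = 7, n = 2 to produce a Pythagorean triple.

a = m² - n² = 7² - 2² = 49 - 4 = 45
b = 2mn = 2·7·2 = 28
c = m² + n² = 49 + 4 = 53
Verify: 45² + 28² = 2025 + 784 = 2809 = 53² ✓

(45, 28, 53)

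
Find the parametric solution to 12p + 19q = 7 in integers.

Step 1: Compute gcd(12, 19) = 1.
Since 1 divides 7, solutions exist.

Step 2: Find a particular solution using extended Euclidean algorithm.
We get p₀ = 56, q₀ = -35.
Check: 12*56 + 19*-35 = 7 = 7 ✓

Step 3: Write the general solution.
p = 56 + (19/1)t = 56 + 19t
q = -35 - (12/1)t = -35 - 12t
for any integer t.

p = 56 + 19t, q = -35 - 12t for integer t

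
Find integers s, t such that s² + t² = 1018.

We need to find integers s, t > 0 such that s² + t² = 1018.
Trying s = 17: t² = 1018 - 17² = 1018 - 289 = 729
t = 27
Check: 17² + 27² = 289 + 729 = 1018 ✓

1018 = 17² + 27²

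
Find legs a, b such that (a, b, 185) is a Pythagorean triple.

We need a² + b² = 185² = 34225.
Trying: 153² + 104² = 23409 + 10816 = 34225 ✓

(153, 104, 185)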